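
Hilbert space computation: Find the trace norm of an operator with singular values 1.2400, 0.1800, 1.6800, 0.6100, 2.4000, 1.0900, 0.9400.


The nuclear norm is the sum of all singular values.
||T||_1 = 1.2400 + 0.1800 + 1.6800 + 0.6100 + 2.4000 + 1.0900 + 0.9400
= 8.1400

8.1400


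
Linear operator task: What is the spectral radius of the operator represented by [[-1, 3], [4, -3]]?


For a 2x2 matrix, eigenvalues satisfy lambda^2 - (trace)*lambda + det = 0
trace = -1 + -3 = -4
det = -1*-3 - 3*4 = -9
discriminant = (-4)^2 - 4*(-9) = 52
spectral radius = max |eigenvalue| = 5.6056

5.6056


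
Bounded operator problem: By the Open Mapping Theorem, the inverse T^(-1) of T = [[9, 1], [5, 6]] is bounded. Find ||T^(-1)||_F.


det(T) = 9*6 - 1*5 = 49
T^(-1) = (1/49) * [[6, -1], [-5, 9]] = [[0.1224, -0.0204], [-0.1020, 0.1837]]
||T^(-1)||_F^2 = 0.1224^2 + (-0.0204)^2 + (-0.1020)^2 + 0.1837^2 = 0.0596
||T^(-1)||_F = sqrt(0.0596) = 0.2440

0.2440


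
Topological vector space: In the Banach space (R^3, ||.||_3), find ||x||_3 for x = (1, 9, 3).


The l^3 norm = (sum |x_i|^3)^(1/3)
Sum of 3th powers = 1 + 729 + 27 = 757
||x||_3 = (757)^(1/3) = 9.1138

9.1138


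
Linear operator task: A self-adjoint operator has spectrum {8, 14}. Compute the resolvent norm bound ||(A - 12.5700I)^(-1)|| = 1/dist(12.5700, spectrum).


dist(12.5700, {8, 14}) = min(|12.5700 - 8|, |12.5700 - 14|)
= min(4.5700, 1.4300) = 1.4300
Resolvent bound = 1/1.4300 = 0.6993

0.6993


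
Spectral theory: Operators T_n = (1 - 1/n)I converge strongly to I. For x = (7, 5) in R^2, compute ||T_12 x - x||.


T_12 x - x = (1 - 1/12)x - x = -x/12
||x|| = sqrt(74) = 8.6023
||T_12 x - x|| = ||x||/12 = 8.6023/12 = 0.7169

0.7169


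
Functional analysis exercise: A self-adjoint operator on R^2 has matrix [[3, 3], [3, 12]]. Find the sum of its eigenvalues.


For a self-adjoint (symmetric) matrix, the eigenvalues are real.
The sum of eigenvalues equals the trace of the matrix.
trace = 3 + 12 = 15

15


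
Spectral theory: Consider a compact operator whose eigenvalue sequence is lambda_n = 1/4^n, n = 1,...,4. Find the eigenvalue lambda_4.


The eigenvalue formula gives lambda_4 = 1/4^4
= 1/256
= 0.0039

0.0039


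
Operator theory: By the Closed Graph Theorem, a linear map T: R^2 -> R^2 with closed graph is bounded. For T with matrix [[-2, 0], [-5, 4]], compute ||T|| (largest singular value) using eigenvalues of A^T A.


A^T A = [[29, -20], [-20, 16]]
trace(A^T A) = 45, det(A^T A) = 64
discriminant = 45^2 - 4*64 = 1769
Largest eigenvalue of A^T A = (trace + sqrt(disc))/2 = 43.5297
||T|| = sqrt(43.5297) = 6.5977

6.5977


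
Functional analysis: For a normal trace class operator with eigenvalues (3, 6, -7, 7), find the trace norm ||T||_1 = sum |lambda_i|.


For a normal operator, singular values equal |eigenvalues|.
Trace norm = sum |lambda_i| = 3 + 6 + 7 + 7
= 23

23


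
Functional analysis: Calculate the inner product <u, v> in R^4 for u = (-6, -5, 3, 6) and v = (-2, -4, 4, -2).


Computing the standard inner product <u, v> = sum u_i * v_i
= -6*-2 + -5*-4 + 3*4 + 6*-2
= 12 + 20 + 12 + -12
= 32

32


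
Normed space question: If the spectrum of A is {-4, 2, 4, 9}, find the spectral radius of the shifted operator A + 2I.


Spectrum of A + 2I = {-2, 4, 6, 11}
Spectral radius = max |lambda| over the shifted spectrum
= max(2, 4, 6, 11) = 11

11


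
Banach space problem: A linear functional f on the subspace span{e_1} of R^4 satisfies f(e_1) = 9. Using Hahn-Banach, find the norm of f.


The norm of f is given by ||f|| = sup_{||x||=1} |f(x)|.
On span{e_1}, ||e_1|| = 1, so ||f|| = |f(e_1)| / ||e_1||
= |9| / 1 = 9.0000

9.0000


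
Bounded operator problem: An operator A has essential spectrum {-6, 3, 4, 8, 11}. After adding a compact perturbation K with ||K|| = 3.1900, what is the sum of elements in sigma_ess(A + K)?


By Weyl's theorem, the essential spectrum is invariant under compact perturbations.
sigma_ess(A + K) = sigma_ess(A) = {-6, 3, 4, 8, 11}
Sum = -6 + 3 + 4 + 8 + 11 = 20

20


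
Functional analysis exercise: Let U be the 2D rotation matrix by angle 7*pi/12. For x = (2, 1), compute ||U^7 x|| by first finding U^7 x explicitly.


U is a rotation by theta = 7*pi/12
U^7 = rotation by 7*theta = 49*pi/12 = 1*pi/12 (mod 2*pi)
cos(1*pi/12) = 0.9659, sin(1*pi/12) = 0.2588
U^7 x = (0.9659 * 2 - 0.2588 * 1, 0.2588 * 2 + 0.9659 * 1)
= (1.6730, 1.4836)
||U^7 x|| = sqrt(1.6730^2 + 1.4836^2) = sqrt(5.0000) = 2.2361

2.2361


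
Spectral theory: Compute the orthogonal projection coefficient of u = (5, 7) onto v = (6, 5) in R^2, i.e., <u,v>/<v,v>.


Computing <u,v> = 5*6 + 7*5 = 65
Computing <v,v> = 6^2 + 5^2 = 61
Projection coefficient = 65/61 = 1.0656

1.0656


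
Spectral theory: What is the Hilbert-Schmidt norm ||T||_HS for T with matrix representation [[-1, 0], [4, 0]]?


The Hilbert-Schmidt norm is sqrt(sum of squares of all entries).
Sum of squares = (-1)^2 + 0^2 + 4^2 + 0^2
= 1 + 0 + 16 + 0 = 17
||T||_HS = sqrt(17) = 4.1231

4.1231


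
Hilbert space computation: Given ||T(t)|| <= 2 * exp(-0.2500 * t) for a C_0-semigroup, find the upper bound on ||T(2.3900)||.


||T(2.3900)|| <= 2 * exp(-0.2500 * 2.3900)
= 2 * exp(-0.5975)
= 2 * 0.5502
= 1.1004

1.1004


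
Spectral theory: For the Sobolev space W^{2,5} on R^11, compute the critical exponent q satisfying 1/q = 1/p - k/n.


Using the Sobolev embedding formula: 1/q = 1/p - k/n
1/q = 1/5 - 2/11 = 1/55
q = 1/(1/55) = 55

55.0000


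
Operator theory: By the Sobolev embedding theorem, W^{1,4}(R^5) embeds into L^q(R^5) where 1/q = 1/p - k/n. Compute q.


Using the Sobolev embedding formula: 1/q = 1/p - k/n
1/q = 1/4 - 1/5 = 1/20
q = 1/(1/20) = 20

20.0000


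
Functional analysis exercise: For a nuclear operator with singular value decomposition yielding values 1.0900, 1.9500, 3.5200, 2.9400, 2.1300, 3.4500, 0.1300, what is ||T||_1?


The nuclear norm is the sum of all singular values.
||T||_1 = 1.0900 + 1.9500 + 3.5200 + 2.9400 + 2.1300 + 3.4500 + 0.1300
= 15.2100

15.2100


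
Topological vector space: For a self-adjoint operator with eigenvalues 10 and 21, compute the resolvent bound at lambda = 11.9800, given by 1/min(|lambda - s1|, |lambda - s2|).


dist(11.9800, {10, 21}) = min(|11.9800 - 10|, |11.9800 - 21|)
= min(1.9800, 9.0200) = 1.9800
Resolvent bound = 1/1.9800 = 0.5051

0.5051


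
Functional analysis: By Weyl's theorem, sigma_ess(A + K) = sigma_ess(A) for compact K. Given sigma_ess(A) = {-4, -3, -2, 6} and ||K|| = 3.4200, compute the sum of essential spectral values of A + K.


By Weyl's theorem, the essential spectrum is invariant under compact perturbations.
sigma_ess(A + K) = sigma_ess(A) = {-4, -3, -2, 6}
Sum = -4 + -3 + -2 + 6 = -3

-3


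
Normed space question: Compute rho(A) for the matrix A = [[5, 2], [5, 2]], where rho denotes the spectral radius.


For a 2x2 matrix, eigenvalues satisfy lambda^2 - (trace)*lambda + det = 0
trace = 5 + 2 = 7
det = 5*2 - 2*5 = 0
discriminant = 7^2 - 4*(0) = 49
spectral radius = max |eigenvalue| = 7.0000

7.0000


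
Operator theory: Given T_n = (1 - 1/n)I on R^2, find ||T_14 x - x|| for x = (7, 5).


T_14 x - x = (1 - 1/14)x - x = -x/14
||x|| = sqrt(74) = 8.6023
||T_14 x - x|| = ||x||/14 = 8.6023/14 = 0.6145

0.6145


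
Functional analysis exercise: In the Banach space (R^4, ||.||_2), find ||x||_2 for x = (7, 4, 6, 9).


The l^2 norm = (sum |x_i|^2)^(1/2)
Sum of 2th powers = 49 + 16 + 36 + 81 = 182
||x||_2 = (182)^(1/2) = 13.4907

13.4907


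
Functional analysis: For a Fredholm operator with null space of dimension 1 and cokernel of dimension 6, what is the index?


The Fredholm index is defined as ind(T) = dim(ker T) - dim(coker T)
= 1 - 6
= -5

-5


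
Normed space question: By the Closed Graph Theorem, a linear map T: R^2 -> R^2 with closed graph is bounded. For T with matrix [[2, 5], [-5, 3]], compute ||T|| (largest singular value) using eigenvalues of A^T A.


A^T A = [[29, -5], [-5, 34]]
trace(A^T A) = 63, det(A^T A) = 961
discriminant = 63^2 - 4*961 = 125
Largest eigenvalue of A^T A = (trace + sqrt(disc))/2 = 37.0902
||T|| = sqrt(37.0902) = 6.0902

6.0902


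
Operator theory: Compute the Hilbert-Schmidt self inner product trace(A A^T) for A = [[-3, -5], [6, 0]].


trace(A * A^T) = sum of squares of all entries
= (-3)^2 + (-5)^2 + 6^2 + 0^2
= 9 + 25 + 36 + 0
= 70

70


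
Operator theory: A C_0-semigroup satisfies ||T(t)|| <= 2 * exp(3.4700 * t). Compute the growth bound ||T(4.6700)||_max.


||T(4.6700)|| <= 2 * exp(3.4700 * 4.6700)
= 2 * exp(16.2049)
= 2 * 1.0907e+07
= 2.1814e+07

2.1814e+07


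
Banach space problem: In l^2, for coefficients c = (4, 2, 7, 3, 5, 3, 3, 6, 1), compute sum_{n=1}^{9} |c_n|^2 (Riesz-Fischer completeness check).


sum |c_n|^2 = 4^2 + 2^2 + 7^2 + 3^2 + 5^2 + 3^2 + 3^2 + 6^2 + 1^2
= 16 + 4 + 49 + 9 + 25 + 9 + 9 + 36 + 1
= 158

158


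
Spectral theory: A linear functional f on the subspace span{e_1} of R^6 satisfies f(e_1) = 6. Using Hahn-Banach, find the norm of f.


The norm of f is given by ||f|| = sup_{||x||=1} |f(x)|.
On span{e_1}, ||e_1|| = 1, so ||f|| = |f(e_1)| / ||e_1||
= |6| / 1 = 6.0000

6.0000


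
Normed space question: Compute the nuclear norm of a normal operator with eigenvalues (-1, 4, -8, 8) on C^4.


For a normal operator, singular values equal |eigenvalues|.
Trace norm = sum |lambda_i| = 1 + 4 + 8 + 8
= 21

21


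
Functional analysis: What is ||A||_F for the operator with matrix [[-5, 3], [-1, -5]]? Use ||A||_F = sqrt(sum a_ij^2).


||A||_F^2 = sum a_ij^2
= (-5)^2 + 3^2 + (-1)^2 + (-5)^2
= 25 + 9 + 1 + 25 = 60
||A||_F = sqrt(60) = 7.7460

7.7460


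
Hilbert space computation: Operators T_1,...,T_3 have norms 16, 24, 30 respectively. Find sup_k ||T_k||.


By the Uniform Boundedness Principle, the supremum of norms is finite.
sup_k ||T_k|| = max(16, 24, 30) = 30

30


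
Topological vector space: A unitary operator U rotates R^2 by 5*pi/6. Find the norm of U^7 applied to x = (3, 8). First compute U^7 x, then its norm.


U is a rotation by theta = 5*pi/6
U^7 = rotation by 7*theta = 35*pi/6 = 11*pi/6 (mod 2*pi)
cos(11*pi/6) = 0.8660, sin(11*pi/6) = -0.5000
U^7 x = (0.8660 * 3 - -0.5000 * 8, -0.5000 * 3 + 0.8660 * 8)
= (6.5981, 5.4282)
||U^7 x|| = sqrt(6.5981^2 + 5.4282^2) = sqrt(73.0000) = 8.5440

8.5440


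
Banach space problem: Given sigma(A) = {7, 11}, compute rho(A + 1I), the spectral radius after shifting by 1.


Spectrum of A + 1I = {8, 12}
Spectral radius = max |lambda| over the shifted spectrum
= max(8, 12) = 12

12


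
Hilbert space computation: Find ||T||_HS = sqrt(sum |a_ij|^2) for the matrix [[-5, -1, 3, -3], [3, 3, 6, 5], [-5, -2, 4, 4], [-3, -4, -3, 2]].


The Hilbert-Schmidt norm is sqrt(sum of squares of all entries).
Sum of squares = (-5)^2 + (-1)^2 + 3^2 + (-3)^2 + 3^2 + 3^2 + 6^2 + 5^2 + (-5)^2 + (-2)^2 + 4^2 + 4^2 + (-3)^2 + (-4)^2 + (-3)^2 + 2^2
= 25 + 1 + 9 + 9 + 9 + 9 + 36 + 25 + 25 + 4 + 16 + 16 + 9 + 16 + 9 + 4 = 222
||T||_HS = sqrt(222) = 14.8997

14.8997


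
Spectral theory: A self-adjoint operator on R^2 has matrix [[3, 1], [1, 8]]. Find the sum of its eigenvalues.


For a self-adjoint (symmetric) matrix, the eigenvalues are real.
The sum of eigenvalues equals the trace of the matrix.
trace = 3 + 8 = 11

11


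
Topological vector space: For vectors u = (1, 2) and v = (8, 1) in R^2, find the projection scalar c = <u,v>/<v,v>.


Computing <u,v> = 1*8 + 2*1 = 10
Computing <v,v> = 8^2 + 1^2 = 65
Projection coefficient = 10/65 = 0.1538

0.1538


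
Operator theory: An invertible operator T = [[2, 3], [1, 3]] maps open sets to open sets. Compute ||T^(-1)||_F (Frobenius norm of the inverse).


det(T) = 2*3 - 3*1 = 3
T^(-1) = (1/3) * [[3, -3], [-1, 2]] = [[1.0000, -1.0000], [-0.3333, 0.6667]]
||T^(-1)||_F^2 = 1.0000^2 + (-1.0000)^2 + (-0.3333)^2 + 0.6667^2 = 2.5556
||T^(-1)||_F = sqrt(2.5556) = 1.5986

1.5986


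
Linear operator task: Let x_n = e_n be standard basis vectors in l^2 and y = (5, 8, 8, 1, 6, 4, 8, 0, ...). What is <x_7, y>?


x_7 = e_7 is the standard basis vector with 1 in position 7.
<x_7, y> = y_7 = 8
As n -> infinity, <x_n, y> -> 0, confirming weak convergence of (x_n) to 0.

8


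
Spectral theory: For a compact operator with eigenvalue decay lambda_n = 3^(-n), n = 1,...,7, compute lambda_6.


The eigenvalue formula gives lambda_6 = 1/3^6
= 1/729
= 0.0014

0.0014


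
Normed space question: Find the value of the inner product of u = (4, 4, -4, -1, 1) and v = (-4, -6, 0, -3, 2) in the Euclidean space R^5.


Computing the standard inner product <u, v> = sum u_i * v_i
= 4*-4 + 4*-6 + -4*0 + -1*-3 + 1*2
= -16 + -24 + 0 + 3 + 2
= -35

-35


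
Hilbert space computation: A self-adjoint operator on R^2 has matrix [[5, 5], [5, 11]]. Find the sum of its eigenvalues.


For a self-adjoint (symmetric) matrix, the eigenvalues are real.
The sum of eigenvalues equals the trace of the matrix.
trace = 5 + 11 = 16

16


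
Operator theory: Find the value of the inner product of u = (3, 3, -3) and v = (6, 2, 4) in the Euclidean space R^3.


Computing the standard inner product <u, v> = sum u_i * v_i
= 3*6 + 3*2 + -3*4
= 18 + 6 + -12
= 12

12


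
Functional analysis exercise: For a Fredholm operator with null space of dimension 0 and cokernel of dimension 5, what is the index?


The Fredholm index is defined as ind(T) = dim(ker T) - dim(coker T)
= 0 - 5
= -5

-5


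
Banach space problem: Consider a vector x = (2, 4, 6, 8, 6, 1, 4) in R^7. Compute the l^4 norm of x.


The l^4 norm = (sum |x_i|^4)^(1/4)
Sum of 4th powers = 16 + 256 + 1296 + 4096 + 1296 + 1 + 256 = 7217
||x||_4 = (7217)^(1/4) = 9.2170

9.2170


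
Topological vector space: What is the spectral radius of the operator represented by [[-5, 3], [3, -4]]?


For a 2x2 matrix, eigenvalues satisfy lambda^2 - (trace)*lambda + det = 0
trace = -5 + -4 = -9
det = -5*-4 - 3*3 = 11
discriminant = (-9)^2 - 4*(11) = 37
spectral radius = max |eigenvalue| = 7.5414

7.5414


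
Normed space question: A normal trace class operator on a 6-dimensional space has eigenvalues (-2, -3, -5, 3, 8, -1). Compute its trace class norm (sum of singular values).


For a normal operator, singular values equal |eigenvalues|.
Trace norm = sum |lambda_i| = 2 + 3 + 5 + 3 + 8 + 1
= 22

22


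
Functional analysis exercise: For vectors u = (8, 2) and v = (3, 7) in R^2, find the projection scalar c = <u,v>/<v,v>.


Computing <u,v> = 8*3 + 2*7 = 38
Computing <v,v> = 3^2 + 7^2 = 58
Projection coefficient = 38/58 = 0.6552

0.6552


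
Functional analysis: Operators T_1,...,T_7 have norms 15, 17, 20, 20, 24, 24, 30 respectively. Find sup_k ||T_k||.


By the Uniform Boundedness Principle, the supremum of norms is finite.
sup_k ||T_k|| = max(15, 17, 20, 20, 24, 24, 30) = 30

30


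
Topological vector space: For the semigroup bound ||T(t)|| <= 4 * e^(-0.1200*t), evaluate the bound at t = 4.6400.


||T(4.6400)|| <= 4 * exp(-0.1200 * 4.6400)
= 4 * exp(-0.5568)
= 4 * 0.5730
= 2.2922

2.2922


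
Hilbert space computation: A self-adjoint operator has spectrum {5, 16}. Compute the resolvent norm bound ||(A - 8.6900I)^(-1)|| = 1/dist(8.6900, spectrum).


dist(8.6900, {5, 16}) = min(|8.6900 - 5|, |8.6900 - 16|)
= min(3.6900, 7.3100) = 3.6900
Resolvent bound = 1/3.6900 = 0.2710

0.2710


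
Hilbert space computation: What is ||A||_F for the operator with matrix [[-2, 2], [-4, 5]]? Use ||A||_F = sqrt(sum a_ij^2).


||A||_F^2 = sum a_ij^2
= (-2)^2 + 2^2 + (-4)^2 + 5^2
= 4 + 4 + 16 + 25 = 49
||A||_F = sqrt(49) = 7.0000

7.0000


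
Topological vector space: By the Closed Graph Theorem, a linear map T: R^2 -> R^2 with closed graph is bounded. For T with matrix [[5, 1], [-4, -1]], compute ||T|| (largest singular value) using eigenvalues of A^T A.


A^T A = [[41, 9], [9, 2]]
trace(A^T A) = 43, det(A^T A) = 1
discriminant = 43^2 - 4*1 = 1845
Largest eigenvalue of A^T A = (trace + sqrt(disc))/2 = 42.9767
||T|| = sqrt(42.9767) = 6.5557

6.5557


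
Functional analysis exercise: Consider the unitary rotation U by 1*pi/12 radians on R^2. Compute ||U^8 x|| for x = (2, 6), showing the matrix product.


U is a rotation by theta = 1*pi/12
U^8 = rotation by 8*theta = 8*pi/12
cos(8*pi/12) = -0.5000, sin(8*pi/12) = 0.8660
U^8 x = (-0.5000 * 2 - 0.8660 * 6, 0.8660 * 2 + -0.5000 * 6)
= (-6.1962, -1.2679)
||U^8 x|| = sqrt((-6.1962)^2 + (-1.2679)^2) = sqrt(40.0000) = 6.3246

6.3246


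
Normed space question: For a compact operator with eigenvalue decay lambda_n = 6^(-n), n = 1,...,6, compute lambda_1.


The eigenvalue formula gives lambda_1 = 1/6^1
= 1/6
= 0.1667

0.1667


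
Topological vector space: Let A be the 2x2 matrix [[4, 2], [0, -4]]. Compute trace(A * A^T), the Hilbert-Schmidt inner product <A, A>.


trace(A * A^T) = sum of squares of all entries
= 4^2 + 2^2 + 0^2 + (-4)^2
= 16 + 4 + 0 + 16
= 36

36


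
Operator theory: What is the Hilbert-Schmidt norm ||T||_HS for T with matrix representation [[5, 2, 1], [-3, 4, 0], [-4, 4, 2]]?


The Hilbert-Schmidt norm is sqrt(sum of squares of all entries).
Sum of squares = 5^2 + 2^2 + 1^2 + (-3)^2 + 4^2 + 0^2 + (-4)^2 + 4^2 + 2^2
= 25 + 4 + 1 + 9 + 16 + 0 + 16 + 16 + 4 = 91
||T||_HS = sqrt(91) = 9.5394

9.5394


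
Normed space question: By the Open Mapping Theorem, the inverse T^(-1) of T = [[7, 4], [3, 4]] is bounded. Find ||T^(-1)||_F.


det(T) = 7*4 - 4*3 = 16
T^(-1) = (1/16) * [[4, -4], [-3, 7]] = [[0.2500, -0.2500], [-0.1875, 0.4375]]
||T^(-1)||_F^2 = 0.2500^2 + (-0.2500)^2 + (-0.1875)^2 + 0.4375^2 = 0.3516
||T^(-1)||_F = sqrt(0.3516) = 0.5929

0.5929


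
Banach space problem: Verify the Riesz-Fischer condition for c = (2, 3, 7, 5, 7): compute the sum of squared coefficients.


sum |c_n|^2 = 2^2 + 3^2 + 7^2 + 5^2 + 7^2
= 4 + 9 + 49 + 25 + 49
= 136

136


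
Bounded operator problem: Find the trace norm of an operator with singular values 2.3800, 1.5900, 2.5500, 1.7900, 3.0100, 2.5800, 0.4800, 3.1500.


The nuclear norm is the sum of all singular values.
||T||_1 = 2.3800 + 1.5900 + 2.5500 + 1.7900 + 3.0100 + 2.5800 + 0.4800 + 3.1500
= 17.5300

17.5300


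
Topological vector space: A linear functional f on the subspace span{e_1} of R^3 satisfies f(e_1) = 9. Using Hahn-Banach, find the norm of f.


The norm of f is given by ||f|| = sup_{||x||=1} |f(x)|.
On span{e_1}, ||e_1|| = 1, so ||f|| = |f(e_1)| / ||e_1||
= |9| / 1 = 9.0000

9.0000


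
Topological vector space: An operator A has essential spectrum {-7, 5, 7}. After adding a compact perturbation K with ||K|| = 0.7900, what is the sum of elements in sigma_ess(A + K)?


By Weyl's theorem, the essential spectrum is invariant under compact perturbations.
sigma_ess(A + K) = sigma_ess(A) = {-7, 5, 7}
Sum = -7 + 5 + 7 = 5

5


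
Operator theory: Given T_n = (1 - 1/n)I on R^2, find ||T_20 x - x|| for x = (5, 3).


T_20 x - x = (1 - 1/20)x - x = -x/20
||x|| = sqrt(34) = 5.8310
||T_20 x - x|| = ||x||/20 = 5.8310/20 = 0.2915

0.2915


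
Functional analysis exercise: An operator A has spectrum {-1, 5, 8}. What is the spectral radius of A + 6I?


Spectrum of A + 6I = {5, 11, 14}
Spectral radius = max |lambda| over the shifted spectrum
= max(5, 11, 14) = 14

14


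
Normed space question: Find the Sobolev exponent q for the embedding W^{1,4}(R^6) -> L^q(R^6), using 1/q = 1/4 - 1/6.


Using the Sobolev embedding formula: 1/q = 1/p - k/n
1/q = 1/4 - 1/6 = 1/12
q = 1/(1/12) = 12

12.0000


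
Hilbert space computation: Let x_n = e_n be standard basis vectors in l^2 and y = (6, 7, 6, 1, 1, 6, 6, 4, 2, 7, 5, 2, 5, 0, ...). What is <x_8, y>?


x_8 = e_8 is the standard basis vector with 1 in position 8.
<x_8, y> = y_8 = 4
As n -> infinity, <x_n, y> -> 0, confirming weak convergence of (x_n) to 0.

4


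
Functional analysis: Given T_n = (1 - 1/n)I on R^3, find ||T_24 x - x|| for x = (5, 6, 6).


T_24 x - x = (1 - 1/24)x - x = -x/24
||x|| = sqrt(97) = 9.8489
||T_24 x - x|| = ||x||/24 = 9.8489/24 = 0.4104

0.4104


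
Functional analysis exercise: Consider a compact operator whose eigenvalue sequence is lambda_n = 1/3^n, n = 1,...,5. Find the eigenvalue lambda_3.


The eigenvalue formula gives lambda_3 = 1/3^3
= 1/27
= 0.0370

0.0370


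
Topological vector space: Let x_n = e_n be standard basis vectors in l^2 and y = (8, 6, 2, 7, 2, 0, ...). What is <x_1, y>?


x_1 = e_1 is the standard basis vector with 1 in position 1.
<x_1, y> = y_1 = 8
As n -> infinity, <x_n, y> -> 0, confirming weak convergence of (x_n) to 0.

8


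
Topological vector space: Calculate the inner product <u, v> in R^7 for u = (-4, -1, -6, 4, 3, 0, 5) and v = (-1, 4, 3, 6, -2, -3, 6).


Computing the standard inner product <u, v> = sum u_i * v_i
= -4*-1 + -1*4 + -6*3 + 4*6 + 3*-2 + 0*-3 + 5*6
= 4 + -4 + -18 + 24 + -6 + 0 + 30
= 30

30


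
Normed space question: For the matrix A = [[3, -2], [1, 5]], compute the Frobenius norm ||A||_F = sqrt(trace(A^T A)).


||A||_F^2 = sum a_ij^2
= 3^2 + (-2)^2 + 1^2 + 5^2
= 9 + 4 + 1 + 25 = 39
||A||_F = sqrt(39) = 6.2450

6.2450


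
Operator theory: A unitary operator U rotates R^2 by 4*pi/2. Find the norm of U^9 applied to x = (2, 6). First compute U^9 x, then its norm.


U is a rotation by theta = 4*pi/2
U^9 = rotation by 9*theta = 36*pi/2 = 0*pi/2 (mod 2*pi)
cos(0*pi/2) = 1.0000, sin(0*pi/2) = 0.0000
U^9 x = (1.0000 * 2 - 0.0000 * 6, 0.0000 * 2 + 1.0000 * 6)
= (2.0000, 6.0000)
||U^9 x|| = sqrt(2.0000^2 + 6.0000^2) = sqrt(40.0000) = 6.3246

6.3246


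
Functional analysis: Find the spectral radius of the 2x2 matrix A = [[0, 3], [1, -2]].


For a 2x2 matrix, eigenvalues satisfy lambda^2 - (trace)*lambda + det = 0
trace = 0 + -2 = -2
det = 0*-2 - 3*1 = -3
discriminant = (-2)^2 - 4*(-3) = 16
spectral radius = max |eigenvalue| = 3.0000

3.0000


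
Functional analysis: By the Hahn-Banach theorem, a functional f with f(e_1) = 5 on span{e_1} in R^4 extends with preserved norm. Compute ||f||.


The norm of f is given by ||f|| = sup_{||x||=1} |f(x)|.
On span{e_1}, ||e_1|| = 1, so ||f|| = |f(e_1)| / ||e_1||
= |5| / 1 = 5.0000

5.0000


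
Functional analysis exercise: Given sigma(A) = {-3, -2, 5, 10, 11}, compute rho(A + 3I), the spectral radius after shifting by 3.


Spectrum of A + 3I = {0, 1, 8, 13, 14}
Spectral radius = max |lambda| over the shifted spectrum
= max(0, 1, 8, 13, 14) = 14

14


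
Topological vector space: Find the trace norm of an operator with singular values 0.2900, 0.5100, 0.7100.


The nuclear norm is the sum of all singular values.
||T||_1 = 0.2900 + 0.5100 + 0.7100
= 1.5100

1.5100


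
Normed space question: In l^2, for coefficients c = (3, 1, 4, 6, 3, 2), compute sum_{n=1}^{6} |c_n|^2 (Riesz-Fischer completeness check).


sum |c_n|^2 = 3^2 + 1^2 + 4^2 + 6^2 + 3^2 + 2^2
= 9 + 1 + 16 + 36 + 9 + 4
= 75

75


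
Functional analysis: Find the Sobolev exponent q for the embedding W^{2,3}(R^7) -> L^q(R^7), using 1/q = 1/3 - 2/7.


Using the Sobolev embedding formula: 1/q = 1/p - k/n
1/q = 1/3 - 2/7 = 1/21
q = 1/(1/21) = 21

21.0000


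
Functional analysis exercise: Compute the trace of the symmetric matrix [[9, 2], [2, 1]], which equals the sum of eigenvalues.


For a self-adjoint (symmetric) matrix, the eigenvalues are real.
The sum of eigenvalues equals the trace of the matrix.
trace = 9 + 1 = 10

10


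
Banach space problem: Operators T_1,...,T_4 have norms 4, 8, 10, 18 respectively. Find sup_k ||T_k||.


By the Uniform Boundedness Principle, the supremum of norms is finite.
sup_k ||T_k|| = max(4, 8, 10, 18) = 18

18


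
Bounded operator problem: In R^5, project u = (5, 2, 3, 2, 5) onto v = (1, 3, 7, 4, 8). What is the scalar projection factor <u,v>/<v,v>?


Computing <u,v> = 5*1 + 2*3 + 3*7 + 2*4 + 5*8 = 80
Computing <v,v> = 1^2 + 3^2 + 7^2 + 4^2 + 8^2 = 139
Projection coefficient = 80/139 = 0.5755

0.5755


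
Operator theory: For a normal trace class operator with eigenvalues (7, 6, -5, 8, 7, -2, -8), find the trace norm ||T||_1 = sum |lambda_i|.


For a normal operator, singular values equal |eigenvalues|.
Trace norm = sum |lambda_i| = 7 + 6 + 5 + 8 + 7 + 2 + 8
= 43

43


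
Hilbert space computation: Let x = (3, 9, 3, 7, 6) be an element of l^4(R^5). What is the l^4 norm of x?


The l^4 norm = (sum |x_i|^4)^(1/4)
Sum of 4th powers = 81 + 6561 + 81 + 2401 + 1296 = 10420
||x||_4 = (10420)^(1/4) = 10.1034

10.1034


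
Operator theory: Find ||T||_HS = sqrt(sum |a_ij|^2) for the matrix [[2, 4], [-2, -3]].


The Hilbert-Schmidt norm is sqrt(sum of squares of all entries).
Sum of squares = 2^2 + 4^2 + (-2)^2 + (-3)^2
= 4 + 16 + 4 + 9 = 33
||T||_HS = sqrt(33) = 5.7446

5.7446


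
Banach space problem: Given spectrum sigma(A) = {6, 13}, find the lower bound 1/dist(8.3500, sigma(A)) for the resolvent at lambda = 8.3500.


dist(8.3500, {6, 13}) = min(|8.3500 - 6|, |8.3500 - 13|)
= min(2.3500, 4.6500) = 2.3500
Resolvent bound = 1/2.3500 = 0.4255

0.4255


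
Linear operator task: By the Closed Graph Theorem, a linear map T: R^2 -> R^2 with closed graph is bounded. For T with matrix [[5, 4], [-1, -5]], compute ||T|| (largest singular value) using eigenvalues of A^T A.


A^T A = [[26, 25], [25, 41]]
trace(A^T A) = 67, det(A^T A) = 441
discriminant = 67^2 - 4*441 = 2725
Largest eigenvalue of A^T A = (trace + sqrt(disc))/2 = 59.6008
||T|| = sqrt(59.6008) = 7.7202

7.7202


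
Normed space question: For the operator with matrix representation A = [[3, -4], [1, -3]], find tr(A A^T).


trace(A * A^T) = sum of squares of all entries
= 3^2 + (-4)^2 + 1^2 + (-3)^2
= 9 + 16 + 1 + 9
= 35

35


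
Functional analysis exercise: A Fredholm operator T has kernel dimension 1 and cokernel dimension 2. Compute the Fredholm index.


The Fredholm index is defined as ind(T) = dim(ker T) - dim(coker T)
= 1 - 2
= -1

-1


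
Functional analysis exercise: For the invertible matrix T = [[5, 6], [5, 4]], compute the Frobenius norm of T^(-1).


det(T) = 5*4 - 6*5 = -10
T^(-1) = (1/-10) * [[4, -6], [-5, 5]] = [[-0.4000, 0.6000], [0.5000, -0.5000]]
||T^(-1)||_F^2 = (-0.4000)^2 + 0.6000^2 + 0.5000^2 + (-0.5000)^2 = 1.0200
||T^(-1)||_F = sqrt(1.0200) = 1.0100

1.0100


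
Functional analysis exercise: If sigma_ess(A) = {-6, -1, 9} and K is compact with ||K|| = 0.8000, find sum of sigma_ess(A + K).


By Weyl's theorem, the essential spectrum is invariant under compact perturbations.
sigma_ess(A + K) = sigma_ess(A) = {-6, -1, 9}
Sum = -6 + -1 + 9 = 2

2


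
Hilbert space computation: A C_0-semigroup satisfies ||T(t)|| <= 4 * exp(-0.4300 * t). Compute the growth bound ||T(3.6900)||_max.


||T(3.6900)|| <= 4 * exp(-0.4300 * 3.6900)
= 4 * exp(-1.5867)
= 4 * 0.2046
= 0.8184

0.8184


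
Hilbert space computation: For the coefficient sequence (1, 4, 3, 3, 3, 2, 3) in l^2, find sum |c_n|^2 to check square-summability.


sum |c_n|^2 = 1^2 + 4^2 + 3^2 + 3^2 + 3^2 + 2^2 + 3^2
= 1 + 16 + 9 + 9 + 9 + 4 + 9
= 57

57


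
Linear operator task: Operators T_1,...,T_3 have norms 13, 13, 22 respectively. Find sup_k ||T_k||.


By the Uniform Boundedness Principle, the supremum of norms is finite.
sup_k ||T_k|| = max(13, 13, 22) = 22

22


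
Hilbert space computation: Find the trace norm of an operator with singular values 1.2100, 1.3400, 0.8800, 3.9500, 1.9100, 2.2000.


The nuclear norm is the sum of all singular values.
||T||_1 = 1.2100 + 1.3400 + 0.8800 + 3.9500 + 1.9100 + 2.2000
= 11.4900

11.4900


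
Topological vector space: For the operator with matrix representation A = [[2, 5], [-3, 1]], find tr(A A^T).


trace(A * A^T) = sum of squares of all entries
= 2^2 + 5^2 + (-3)^2 + 1^2
= 4 + 25 + 9 + 1
= 39

39


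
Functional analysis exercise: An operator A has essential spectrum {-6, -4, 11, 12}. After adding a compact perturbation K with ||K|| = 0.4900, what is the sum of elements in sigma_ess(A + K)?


By Weyl's theorem, the essential spectrum is invariant under compact perturbations.
sigma_ess(A + K) = sigma_ess(A) = {-6, -4, 11, 12}
Sum = -6 + -4 + 11 + 12 = 13

13


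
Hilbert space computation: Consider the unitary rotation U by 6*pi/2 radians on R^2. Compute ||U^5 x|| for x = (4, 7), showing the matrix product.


U is a rotation by theta = 6*pi/2
U^5 = rotation by 5*theta = 30*pi/2 = 2*pi/2 (mod 2*pi)
cos(2*pi/2) = -1.0000, sin(2*pi/2) = 0.0000
U^5 x = (-1.0000 * 4 - 0.0000 * 7, 0.0000 * 4 + -1.0000 * 7)
= (-4.0000, -7.0000)
||U^5 x|| = sqrt((-4.0000)^2 + (-7.0000)^2) = sqrt(65.0000) = 8.0623

8.0623


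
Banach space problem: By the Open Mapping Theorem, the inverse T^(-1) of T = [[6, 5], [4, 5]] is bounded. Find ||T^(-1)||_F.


det(T) = 6*5 - 5*4 = 10
T^(-1) = (1/10) * [[5, -5], [-4, 6]] = [[0.5000, -0.5000], [-0.4000, 0.6000]]
||T^(-1)||_F^2 = 0.5000^2 + (-0.5000)^2 + (-0.4000)^2 + 0.6000^2 = 1.0200
||T^(-1)||_F = sqrt(1.0200) = 1.0100

1.0100


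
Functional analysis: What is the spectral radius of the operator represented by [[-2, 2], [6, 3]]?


For a 2x2 matrix, eigenvalues satisfy lambda^2 - (trace)*lambda + det = 0
trace = -2 + 3 = 1
det = -2*3 - 2*6 = -18
discriminant = 1^2 - 4*(-18) = 73
spectral radius = max |eigenvalue| = 4.7720

4.7720


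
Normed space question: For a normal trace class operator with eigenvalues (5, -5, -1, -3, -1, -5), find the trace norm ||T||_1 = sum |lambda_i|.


For a normal operator, singular values equal |eigenvalues|.
Trace norm = sum |lambda_i| = 5 + 5 + 1 + 3 + 1 + 5
= 20

20


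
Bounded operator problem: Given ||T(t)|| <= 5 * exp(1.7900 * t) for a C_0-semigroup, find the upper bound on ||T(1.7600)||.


||T(1.7600)|| <= 5 * exp(1.7900 * 1.7600)
= 5 * exp(3.1504)
= 5 * 23.3454
= 116.7270

116.7270


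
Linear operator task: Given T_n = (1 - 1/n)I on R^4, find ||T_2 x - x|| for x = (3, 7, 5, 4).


T_2 x - x = (1 - 1/2)x - x = -x/2
||x|| = sqrt(99) = 9.9499
||T_2 x - x|| = ||x||/2 = 9.9499/2 = 4.9749

4.9749


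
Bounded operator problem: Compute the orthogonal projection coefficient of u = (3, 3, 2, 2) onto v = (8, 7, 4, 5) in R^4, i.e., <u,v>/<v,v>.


Computing <u,v> = 3*8 + 3*7 + 2*4 + 2*5 = 63
Computing <v,v> = 8^2 + 7^2 + 4^2 + 5^2 = 154
Projection coefficient = 63/154 = 0.4091

0.4091


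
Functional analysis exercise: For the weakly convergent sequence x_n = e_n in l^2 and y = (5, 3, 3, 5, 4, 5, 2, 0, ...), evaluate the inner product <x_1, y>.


x_1 = e_1 is the standard basis vector with 1 in position 1.
<x_1, y> = y_1 = 5
As n -> infinity, <x_n, y> -> 0, confirming weak convergence of (x_n) to 0.

5


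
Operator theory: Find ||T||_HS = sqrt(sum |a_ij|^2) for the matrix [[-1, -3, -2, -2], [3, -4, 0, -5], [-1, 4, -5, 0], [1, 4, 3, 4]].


The Hilbert-Schmidt norm is sqrt(sum of squares of all entries).
Sum of squares = (-1)^2 + (-3)^2 + (-2)^2 + (-2)^2 + 3^2 + (-4)^2 + 0^2 + (-5)^2 + (-1)^2 + 4^2 + (-5)^2 + 0^2 + 1^2 + 4^2 + 3^2 + 4^2
= 1 + 9 + 4 + 4 + 9 + 16 + 0 + 25 + 1 + 16 + 25 + 0 + 1 + 16 + 9 + 16 = 152
||T||_HS = sqrt(152) = 12.3288

12.3288


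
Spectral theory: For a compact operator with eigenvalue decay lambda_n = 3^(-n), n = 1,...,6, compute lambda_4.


The eigenvalue formula gives lambda_4 = 1/3^4
= 1/81
= 0.0123

0.0123


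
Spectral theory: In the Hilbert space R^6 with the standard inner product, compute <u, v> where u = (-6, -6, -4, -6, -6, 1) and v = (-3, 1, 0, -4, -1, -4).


Computing the standard inner product <u, v> = sum u_i * v_i
= -6*-3 + -6*1 + -4*0 + -6*-4 + -6*-1 + 1*-4
= 18 + -6 + 0 + 24 + 6 + -4
= 38

38


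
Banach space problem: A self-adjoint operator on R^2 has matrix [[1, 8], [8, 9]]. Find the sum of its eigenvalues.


For a self-adjoint (symmetric) matrix, the eigenvalues are real.
The sum of eigenvalues equals the trace of the matrix.
trace = 1 + 9 = 10

10


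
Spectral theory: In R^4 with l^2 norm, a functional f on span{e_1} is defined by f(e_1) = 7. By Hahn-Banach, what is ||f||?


The norm of f is given by ||f|| = sup_{||x||=1} |f(x)|.
On span{e_1}, ||e_1|| = 1, so ||f|| = |f(e_1)| / ||e_1||
= |7| / 1 = 7.0000

7.0000


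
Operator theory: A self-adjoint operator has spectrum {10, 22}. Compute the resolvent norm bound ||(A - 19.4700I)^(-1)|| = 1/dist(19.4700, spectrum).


dist(19.4700, {10, 22}) = min(|19.4700 - 10|, |19.4700 - 22|)
= min(9.4700, 2.5300) = 2.5300
Resolvent bound = 1/2.5300 = 0.3953

0.3953


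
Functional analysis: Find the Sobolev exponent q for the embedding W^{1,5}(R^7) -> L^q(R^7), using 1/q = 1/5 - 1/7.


Using the Sobolev embedding formula: 1/q = 1/p - k/n
1/q = 1/5 - 1/7 = 2/35
q = 1/(2/35) = 35/2 = 17.5000

17.5000


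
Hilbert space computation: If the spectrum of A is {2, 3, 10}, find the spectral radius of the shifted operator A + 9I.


Spectrum of A + 9I = {11, 12, 19}
Spectral radius = max |lambda| over the shifted spectrum
= max(11, 12, 19) = 19

19


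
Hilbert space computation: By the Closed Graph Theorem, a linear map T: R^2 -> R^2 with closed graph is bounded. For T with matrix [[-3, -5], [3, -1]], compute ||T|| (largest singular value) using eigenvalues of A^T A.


A^T A = [[18, 12], [12, 26]]
trace(A^T A) = 44, det(A^T A) = 324
discriminant = 44^2 - 4*324 = 640
Largest eigenvalue of A^T A = (trace + sqrt(disc))/2 = 34.6491
||T|| = sqrt(34.6491) = 5.8863

5.8863


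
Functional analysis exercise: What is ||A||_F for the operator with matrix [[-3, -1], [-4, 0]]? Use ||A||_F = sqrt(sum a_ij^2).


||A||_F^2 = sum a_ij^2
= (-3)^2 + (-1)^2 + (-4)^2 + 0^2
= 9 + 1 + 16 + 0 = 26
||A||_F = sqrt(26) = 5.0990

5.0990


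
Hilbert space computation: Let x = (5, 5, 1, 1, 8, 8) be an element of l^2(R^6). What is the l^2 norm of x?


The l^2 norm = (sum |x_i|^2)^(1/2)
Sum of 2th powers = 25 + 25 + 1 + 1 + 64 + 64 = 180
||x||_2 = (180)^(1/2) = 13.4164

13.4164


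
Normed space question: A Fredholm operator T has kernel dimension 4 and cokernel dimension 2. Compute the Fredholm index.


The Fredholm index is defined as ind(T) = dim(ker T) - dim(coker T)
= 4 - 2
= 2

2


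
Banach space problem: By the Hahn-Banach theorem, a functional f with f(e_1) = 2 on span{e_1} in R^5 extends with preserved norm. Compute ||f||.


The norm of f is given by ||f|| = sup_{||x||=1} |f(x)|.
On span{e_1}, ||e_1|| = 1, so ||f|| = |f(e_1)| / ||e_1||
= |2| / 1 = 2.0000

2.0000


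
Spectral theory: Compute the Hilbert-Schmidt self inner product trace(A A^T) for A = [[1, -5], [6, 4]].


trace(A * A^T) = sum of squares of all entries
= 1^2 + (-5)^2 + 6^2 + 4^2
= 1 + 25 + 36 + 16
= 78

78


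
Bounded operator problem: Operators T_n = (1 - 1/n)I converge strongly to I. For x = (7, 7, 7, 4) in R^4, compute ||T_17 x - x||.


T_17 x - x = (1 - 1/17)x - x = -x/17
||x|| = sqrt(163) = 12.7671
||T_17 x - x|| = ||x||/17 = 12.7671/17 = 0.7510

0.7510


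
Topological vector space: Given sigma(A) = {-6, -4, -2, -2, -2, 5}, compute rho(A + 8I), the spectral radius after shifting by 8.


Spectrum of A + 8I = {2, 4, 6, 6, 6, 13}
Spectral radius = max |lambda| over the shifted spectrum
= max(2, 4, 6, 6, 6, 13) = 13

13


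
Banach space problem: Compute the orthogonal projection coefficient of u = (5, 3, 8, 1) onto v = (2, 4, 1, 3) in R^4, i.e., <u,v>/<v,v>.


Computing <u,v> = 5*2 + 3*4 + 8*1 + 1*3 = 33
Computing <v,v> = 2^2 + 4^2 + 1^2 + 3^2 = 30
Projection coefficient = 33/30 = 1.1000

1.1000


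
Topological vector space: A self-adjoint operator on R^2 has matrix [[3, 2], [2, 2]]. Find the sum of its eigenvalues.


For a self-adjoint (symmetric) matrix, the eigenvalues are real.
The sum of eigenvalues equals the trace of the matrix.
trace = 3 + 2 = 5

5


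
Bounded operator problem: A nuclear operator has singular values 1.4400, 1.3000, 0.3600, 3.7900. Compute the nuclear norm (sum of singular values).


The nuclear norm is the sum of all singular values.
||T||_1 = 1.4400 + 1.3000 + 0.3600 + 3.7900
= 6.8900

6.8900


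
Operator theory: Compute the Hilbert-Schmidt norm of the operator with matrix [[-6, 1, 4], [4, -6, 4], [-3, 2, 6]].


The Hilbert-Schmidt norm is sqrt(sum of squares of all entries).
Sum of squares = (-6)^2 + 1^2 + 4^2 + 4^2 + (-6)^2 + 4^2 + (-3)^2 + 2^2 + 6^2
= 36 + 1 + 16 + 16 + 36 + 16 + 9 + 4 + 36 = 170
||T||_HS = sqrt(170) = 13.0384

13.0384


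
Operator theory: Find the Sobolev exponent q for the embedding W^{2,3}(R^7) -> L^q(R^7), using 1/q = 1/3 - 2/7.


Using the Sobolev embedding formula: 1/q = 1/p - k/n
1/q = 1/3 - 2/7 = 1/21
q = 1/(1/21) = 21

21.0000


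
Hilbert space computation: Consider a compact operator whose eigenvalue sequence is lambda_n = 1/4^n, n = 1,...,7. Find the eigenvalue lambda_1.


The eigenvalue formula gives lambda_1 = 1/4^1
= 1/4
= 0.2500

0.2500


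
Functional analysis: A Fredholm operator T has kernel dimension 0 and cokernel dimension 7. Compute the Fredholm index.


The Fredholm index is defined as ind(T) = dim(ker T) - dim(coker T)
= 0 - 7
= -7

-7


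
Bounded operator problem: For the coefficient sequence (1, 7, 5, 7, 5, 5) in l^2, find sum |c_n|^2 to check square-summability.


sum |c_n|^2 = 1^2 + 7^2 + 5^2 + 7^2 + 5^2 + 5^2
= 1 + 49 + 25 + 49 + 25 + 25
= 174

174


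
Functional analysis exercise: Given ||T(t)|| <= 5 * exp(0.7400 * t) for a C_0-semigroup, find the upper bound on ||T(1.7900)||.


||T(1.7900)|| <= 5 * exp(0.7400 * 1.7900)
= 5 * exp(1.3246)
= 5 * 3.7607
= 18.8034

18.8034


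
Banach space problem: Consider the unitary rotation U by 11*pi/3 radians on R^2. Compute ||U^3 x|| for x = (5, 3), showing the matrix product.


U is a rotation by theta = 11*pi/3
U^3 = rotation by 3*theta = 33*pi/3 = 3*pi/3 (mod 2*pi)
cos(3*pi/3) = -1.0000, sin(3*pi/3) = 0.0000
U^3 x = (-1.0000 * 5 - 0.0000 * 3, 0.0000 * 5 + -1.0000 * 3)
= (-5.0000, -3.0000)
||U^3 x|| = sqrt((-5.0000)^2 + (-3.0000)^2) = sqrt(34.0000) = 5.8310

5.8310


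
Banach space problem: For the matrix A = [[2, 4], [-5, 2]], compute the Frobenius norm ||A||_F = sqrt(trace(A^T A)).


||A||_F^2 = sum a_ij^2
= 2^2 + 4^2 + (-5)^2 + 2^2
= 4 + 16 + 25 + 4 = 49
||A||_F = sqrt(49) = 7.0000

7.0000


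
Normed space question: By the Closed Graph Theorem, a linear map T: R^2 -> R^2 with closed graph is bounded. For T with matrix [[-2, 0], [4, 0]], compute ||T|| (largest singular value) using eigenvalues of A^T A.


A^T A = [[20, 0], [0, 0]]
trace(A^T A) = 20, det(A^T A) = 0
discriminant = 20^2 - 4*0 = 400
Largest eigenvalue of A^T A = (trace + sqrt(disc))/2 = 20.0000
||T|| = sqrt(20.0000) = 4.4721

4.4721


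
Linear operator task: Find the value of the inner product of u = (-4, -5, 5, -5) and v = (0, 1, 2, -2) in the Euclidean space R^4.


Computing the standard inner product <u, v> = sum u_i * v_i
= -4*0 + -5*1 + 5*2 + -5*-2
= 0 + -5 + 10 + 10
= 15

15


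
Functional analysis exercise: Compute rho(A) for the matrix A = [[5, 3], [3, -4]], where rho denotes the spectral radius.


For a 2x2 matrix, eigenvalues satisfy lambda^2 - (trace)*lambda + det = 0
trace = 5 + -4 = 1
det = 5*-4 - 3*3 = -29
discriminant = 1^2 - 4*(-29) = 117
spectral radius = max |eigenvalue| = 5.9083

5.9083


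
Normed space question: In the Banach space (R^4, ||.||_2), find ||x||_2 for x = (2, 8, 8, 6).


The l^2 norm = (sum |x_i|^2)^(1/2)
Sum of 2th powers = 4 + 64 + 64 + 36 = 168
||x||_2 = (168)^(1/2) = 12.9615

12.9615


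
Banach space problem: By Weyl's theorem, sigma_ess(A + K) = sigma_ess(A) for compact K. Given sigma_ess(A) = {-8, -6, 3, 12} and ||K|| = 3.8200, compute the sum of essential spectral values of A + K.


By Weyl's theorem, the essential spectrum is invariant under compact perturbations.
sigma_ess(A + K) = sigma_ess(A) = {-8, -6, 3, 12}
Sum = -8 + -6 + 3 + 12 = 1

1


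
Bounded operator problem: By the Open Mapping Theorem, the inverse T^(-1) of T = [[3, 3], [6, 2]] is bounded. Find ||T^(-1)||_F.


det(T) = 3*2 - 3*6 = -12
T^(-1) = (1/-12) * [[2, -3], [-6, 3]] = [[-0.1667, 0.2500], [0.5000, -0.2500]]
||T^(-1)||_F^2 = (-0.1667)^2 + 0.2500^2 + 0.5000^2 + (-0.2500)^2 = 0.4028
||T^(-1)||_F = sqrt(0.4028) = 0.6346

0.6346
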